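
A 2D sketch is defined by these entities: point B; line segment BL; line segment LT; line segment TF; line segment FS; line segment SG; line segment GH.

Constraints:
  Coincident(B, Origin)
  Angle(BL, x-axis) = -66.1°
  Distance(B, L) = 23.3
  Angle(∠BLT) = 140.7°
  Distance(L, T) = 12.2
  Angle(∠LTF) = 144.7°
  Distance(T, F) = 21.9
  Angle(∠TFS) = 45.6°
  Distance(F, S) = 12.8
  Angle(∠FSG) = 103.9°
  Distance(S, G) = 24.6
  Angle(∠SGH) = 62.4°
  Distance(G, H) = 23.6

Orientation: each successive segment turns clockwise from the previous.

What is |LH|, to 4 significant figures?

31.55

∠FSG = 103.9° gives SG at 8.800° from the x-axis; with |SG| = 24.6, G = (14.70, -30.42). ∠SGH = 62.4° gives GH at -108.8° from the x-axis; with |GH| = 23.6, H = (7.096, -52.76). Then |LH| = |H − L| = 31.55.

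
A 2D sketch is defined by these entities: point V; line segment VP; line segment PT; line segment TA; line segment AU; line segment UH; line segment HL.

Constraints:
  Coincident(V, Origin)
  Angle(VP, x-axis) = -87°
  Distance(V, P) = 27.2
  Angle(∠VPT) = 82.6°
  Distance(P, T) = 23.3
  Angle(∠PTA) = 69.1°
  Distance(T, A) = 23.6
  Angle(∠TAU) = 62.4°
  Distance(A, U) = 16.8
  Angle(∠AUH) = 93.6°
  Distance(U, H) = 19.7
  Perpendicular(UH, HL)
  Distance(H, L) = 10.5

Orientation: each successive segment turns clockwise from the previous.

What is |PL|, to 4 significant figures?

25.26

∠AUH = 93.6° gives UH at -139.3° from the x-axis; with |UH| = 19.7, H = (-16.52, -30.28). UH is perpendicular to HL, so HL runs at 130.7°; with |HL| = 10.5, L = (-23.37, -22.32). Then |PL| = |L − P| = 25.26.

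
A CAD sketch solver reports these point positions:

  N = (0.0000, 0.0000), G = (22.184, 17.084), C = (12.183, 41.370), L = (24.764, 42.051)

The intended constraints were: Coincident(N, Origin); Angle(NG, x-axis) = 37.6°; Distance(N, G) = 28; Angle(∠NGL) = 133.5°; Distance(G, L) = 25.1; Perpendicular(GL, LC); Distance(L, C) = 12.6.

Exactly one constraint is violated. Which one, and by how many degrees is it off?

Perpendicular(GL, LC) — off by 9.00°.

N = (0.00, 0.00) ✓; NG at 37.60° ✓; |NG| = 28.00 ✓; ∠NGL = 133.5° ✓; |GL| = 25.10 ✓; ∠(GL, LC) = 99.00° ✗; |LC| = 12.60 ✓.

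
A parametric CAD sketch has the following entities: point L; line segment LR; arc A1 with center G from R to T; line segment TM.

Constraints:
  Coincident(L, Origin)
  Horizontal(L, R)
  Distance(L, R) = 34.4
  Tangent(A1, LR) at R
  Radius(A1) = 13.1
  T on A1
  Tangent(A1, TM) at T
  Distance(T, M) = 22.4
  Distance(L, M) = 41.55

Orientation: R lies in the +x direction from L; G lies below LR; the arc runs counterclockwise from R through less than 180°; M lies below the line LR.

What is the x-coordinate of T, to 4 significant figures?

21.30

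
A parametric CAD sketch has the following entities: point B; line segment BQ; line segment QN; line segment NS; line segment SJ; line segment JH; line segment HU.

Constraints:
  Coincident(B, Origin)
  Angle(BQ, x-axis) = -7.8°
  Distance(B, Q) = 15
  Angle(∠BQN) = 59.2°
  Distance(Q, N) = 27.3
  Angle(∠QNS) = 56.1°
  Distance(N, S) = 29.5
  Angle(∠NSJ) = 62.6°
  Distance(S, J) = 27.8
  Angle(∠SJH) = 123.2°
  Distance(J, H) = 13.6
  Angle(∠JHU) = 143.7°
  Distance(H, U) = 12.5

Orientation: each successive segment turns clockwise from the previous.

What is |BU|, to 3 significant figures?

31.1

B is at the origin; BQ runs at -7.8° with length 15.0, so Q = (14.9, -2.04). ∠BQN = 59.2° gives QN at -129° from the x-axis; with |QN| = 27.3, N = (-2.17, -23.4). ∠QNS = 56.1° gives NS at 108° from the x-axis; with |NS| = 29.5, S = (-11.0, 4.76). ∠NSJ = 62.6° gives SJ at -9.90° from the x-axis; with |SJ| = 27.8, J = (16.3, -0.0162). ∠SJH = 123.2° gives JH at -66.7° from the x-axis; with |JH| = 13.6, H = (21.7, -12.5). ∠JHU = 143.7° gives HU at -103° from the x-axis; with |HU| = 12.5, U = (18.9, -24.7). Then |BU| = |U − B| = 31.1.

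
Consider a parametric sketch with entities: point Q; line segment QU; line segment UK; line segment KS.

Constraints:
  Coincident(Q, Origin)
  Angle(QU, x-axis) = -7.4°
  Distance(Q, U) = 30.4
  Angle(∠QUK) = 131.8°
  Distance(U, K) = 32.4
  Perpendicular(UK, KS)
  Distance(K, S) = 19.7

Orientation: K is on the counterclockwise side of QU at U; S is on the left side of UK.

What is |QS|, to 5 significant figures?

52.746

Q is at the origin; QU runs at -7.4° with length 30.4, so U = 30.4·(cos -7.4°, sin -7.4°) = (30.147, -3.9154). ∠QUK = 131.8°, so UK runs at -7.4° + (180° − 131.8°) = 40.800° from the x-axis; with |UK| = 32.4, K = U + 32.4·(cos 40.800°, sin 40.800°) = (54.673, 17.255). UK is perpendicular to KS; with |KS| = 19.7 on the left of UK, S = K + 19.7·(-0.65342, 0.75700) = (41.801, 32.168). Then |QS| = |S − Q| = 52.746.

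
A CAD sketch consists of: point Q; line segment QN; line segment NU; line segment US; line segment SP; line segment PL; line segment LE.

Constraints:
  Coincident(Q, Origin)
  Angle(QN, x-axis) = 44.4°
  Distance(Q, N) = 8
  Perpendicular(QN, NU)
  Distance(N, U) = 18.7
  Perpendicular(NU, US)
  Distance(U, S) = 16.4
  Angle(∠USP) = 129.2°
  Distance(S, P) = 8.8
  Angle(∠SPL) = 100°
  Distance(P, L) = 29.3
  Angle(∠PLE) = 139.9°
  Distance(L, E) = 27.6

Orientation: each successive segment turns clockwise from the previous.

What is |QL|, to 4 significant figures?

11.53

Q is at the origin; QN runs at 44.4° with length 8.0, so N = (5.716, 5.597). QN is perpendicular to NU, so NU runs at -45.60°; with |NU| = 18.7, U = (18.80, -7.763). NU ⟂ US, so US runs at -135.6°; with |US| = 16.4, S = (7.082, -19.24). ∠USP = 129.2° gives SP at 173.6° from the x-axis; with |SP| = 8.8, P = (-1.663, -18.26). ∠SPL = 100.0° gives PL at 93.60° from the x-axis; with |PL| = 29.3, L = (-3.503, 10.99). Then |QL| = |L − Q| = 11.53.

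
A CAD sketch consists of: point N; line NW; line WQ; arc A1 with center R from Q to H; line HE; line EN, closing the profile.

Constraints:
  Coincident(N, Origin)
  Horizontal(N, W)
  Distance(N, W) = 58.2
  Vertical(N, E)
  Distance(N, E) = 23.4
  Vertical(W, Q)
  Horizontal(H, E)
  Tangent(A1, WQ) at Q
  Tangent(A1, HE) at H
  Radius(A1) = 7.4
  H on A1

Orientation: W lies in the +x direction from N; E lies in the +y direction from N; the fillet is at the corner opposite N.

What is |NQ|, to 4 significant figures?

60.36

N is at the origin; NW is horizontal with |NW| = 58.2 and W on the +x side, so W = (58.20, 0.000). N and E share the same x with |NE| = 23.4 and E on the +y side, so E = (0.000, 23.40). The virtual corner opposite N is at (58.20, 23.40). Tangency of A1 to WQ means the radius RQ is perpendicular to WQ and tangency of A1 to HE means the radius RH is perpendicular to HE, with radius 7.4, so the center R sits 7.4 in from both sides at R = (50.80, 16.00). That places the tangent points at Q = (58.20, 16.00) on WQ and H = (50.80, 23.40) on HE. Then |NQ| = |Q − N| = 60.36.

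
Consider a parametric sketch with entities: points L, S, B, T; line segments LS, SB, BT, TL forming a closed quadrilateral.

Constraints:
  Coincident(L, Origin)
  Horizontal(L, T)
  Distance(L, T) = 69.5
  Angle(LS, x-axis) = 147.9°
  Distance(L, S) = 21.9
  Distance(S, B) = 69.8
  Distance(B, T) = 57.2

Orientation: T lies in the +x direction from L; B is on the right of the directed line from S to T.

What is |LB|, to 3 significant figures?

49.0

Checks: |SB| = 69.80 ✓; |BT| = 57.20 ✓.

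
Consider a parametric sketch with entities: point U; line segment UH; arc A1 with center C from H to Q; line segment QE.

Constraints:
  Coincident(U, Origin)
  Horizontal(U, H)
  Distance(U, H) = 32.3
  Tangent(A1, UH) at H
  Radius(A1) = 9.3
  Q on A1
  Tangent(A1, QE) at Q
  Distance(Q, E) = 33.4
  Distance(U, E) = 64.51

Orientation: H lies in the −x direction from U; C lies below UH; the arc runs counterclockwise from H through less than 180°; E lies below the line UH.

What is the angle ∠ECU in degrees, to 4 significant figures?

141.7°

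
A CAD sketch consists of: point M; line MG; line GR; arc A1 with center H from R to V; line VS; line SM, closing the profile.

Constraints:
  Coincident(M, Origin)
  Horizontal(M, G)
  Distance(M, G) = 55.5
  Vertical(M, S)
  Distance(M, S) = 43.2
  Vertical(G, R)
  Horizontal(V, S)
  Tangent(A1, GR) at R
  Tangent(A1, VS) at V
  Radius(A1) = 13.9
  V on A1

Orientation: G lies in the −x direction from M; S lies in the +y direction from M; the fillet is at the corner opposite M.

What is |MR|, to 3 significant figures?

62.8

M is at the origin; M and G share the same y with |MG| = 55.5 and G on the −x side, so G = (-55.5, 0.00). M and S share the same x with |MS| = 43.2 and S on the +y side, so S = (0.00, 43.2). The virtual corner opposite M is at (-55.5, 43.2). A1 meets GR tangentially, so HR is at right angles to GR and the tangent condition forces HV to be normal to VS, with radius 13.9, so the center H sits 13.9 in from both sides at H = (-41.6, 29.3). That places the tangent points at R = (-55.5, 29.3) on GR and V = (-41.6, 43.2) on VS. Then |MR| = |R − M| = 62.8.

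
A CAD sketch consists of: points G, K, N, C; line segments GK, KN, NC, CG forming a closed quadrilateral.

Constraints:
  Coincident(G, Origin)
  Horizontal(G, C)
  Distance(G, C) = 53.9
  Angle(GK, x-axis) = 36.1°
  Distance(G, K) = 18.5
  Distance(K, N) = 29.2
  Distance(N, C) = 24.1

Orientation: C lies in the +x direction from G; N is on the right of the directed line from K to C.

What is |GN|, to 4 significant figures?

35.15

Checks: |KN| = 29.20 ✓; |NC| = 24.10 ✓.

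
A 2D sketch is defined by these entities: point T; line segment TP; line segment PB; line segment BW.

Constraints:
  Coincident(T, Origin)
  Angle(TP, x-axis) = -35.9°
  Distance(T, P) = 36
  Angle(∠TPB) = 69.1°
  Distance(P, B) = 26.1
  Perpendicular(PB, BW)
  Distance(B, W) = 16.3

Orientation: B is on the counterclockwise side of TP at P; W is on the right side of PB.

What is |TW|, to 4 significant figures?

51.66

∠TPB = 69.1°, so PB runs at -35.9° + (180° − 69.1°) = 75.00° from the x-axis; with |PB| = 26.1, B = P + 26.1·(cos 75.00°, sin 75.00°) = (35.92, 4.101). The perpendicularity gives BW at right angles to PB; with |BW| = 16.3 on the right of PB, W = B + 16.3·(0.9659, -0.2588) = (51.66, -0.1175). Then |TW| = |W − T| = 51.66.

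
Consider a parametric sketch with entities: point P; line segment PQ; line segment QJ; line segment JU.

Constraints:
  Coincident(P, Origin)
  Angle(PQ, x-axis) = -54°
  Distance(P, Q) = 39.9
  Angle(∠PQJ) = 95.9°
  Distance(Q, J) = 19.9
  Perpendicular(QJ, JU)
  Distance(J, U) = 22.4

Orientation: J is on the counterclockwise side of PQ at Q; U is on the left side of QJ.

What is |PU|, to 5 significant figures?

29.580

P is at the origin; PQ runs at -54.0° with length 39.9, so Q = 39.9·(cos -54.0°, sin -54.0°) = (23.453, -32.280). ∠PQJ = 95.9°, so QJ runs at -54.0° + (180° − 95.9°) = 30.100° from the x-axis; with |QJ| = 19.9, J = Q + 19.9·(cos 30.100°, sin 30.100°) = (40.669, -22.300). QJ ⟂ JU; with |JU| = 22.4 on the left of QJ, U = J + 22.4·(-0.50151, 0.86515) = (29.435, -2.9203). Then |PU| = |U − P| = 29.580.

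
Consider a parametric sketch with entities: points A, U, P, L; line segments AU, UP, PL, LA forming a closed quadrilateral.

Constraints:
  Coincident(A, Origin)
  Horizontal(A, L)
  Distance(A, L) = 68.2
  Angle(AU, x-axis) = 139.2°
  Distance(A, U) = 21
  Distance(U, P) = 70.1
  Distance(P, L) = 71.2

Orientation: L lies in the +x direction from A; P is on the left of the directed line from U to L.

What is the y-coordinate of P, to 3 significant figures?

62.6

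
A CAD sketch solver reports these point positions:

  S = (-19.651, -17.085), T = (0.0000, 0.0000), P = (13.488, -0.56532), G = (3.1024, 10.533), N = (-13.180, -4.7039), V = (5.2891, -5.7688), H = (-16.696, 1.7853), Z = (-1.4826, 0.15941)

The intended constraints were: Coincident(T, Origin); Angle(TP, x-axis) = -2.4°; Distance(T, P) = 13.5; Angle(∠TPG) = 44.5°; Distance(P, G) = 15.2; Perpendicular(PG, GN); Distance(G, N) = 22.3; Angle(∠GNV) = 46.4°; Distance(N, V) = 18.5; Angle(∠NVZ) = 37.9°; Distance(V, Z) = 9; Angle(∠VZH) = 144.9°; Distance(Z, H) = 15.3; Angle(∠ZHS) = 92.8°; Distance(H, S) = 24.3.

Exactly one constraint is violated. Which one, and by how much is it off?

Distance(H, S) = 24.3 — off by 5.20.

T = (0.00, 0.00) ✓; TP at -2.400° ✓; |TP| = 13.50 ✓; ∠TPG = 44.50° ✓; |PG| = 15.20 ✓; ∠(PG, GN) = 90.00° ✓; |GN| = 22.30 ✓; ∠GNV = 46.40° ✓; |NV| = 18.50 ✓; ∠NVZ = 37.90° ✓; |VZ| = 9.000 ✓; ∠VZH = 144.9° ✓; |ZH| = 15.30 ✓; ∠ZHS = 92.80° ✓; |HS| = 19.10 ✗.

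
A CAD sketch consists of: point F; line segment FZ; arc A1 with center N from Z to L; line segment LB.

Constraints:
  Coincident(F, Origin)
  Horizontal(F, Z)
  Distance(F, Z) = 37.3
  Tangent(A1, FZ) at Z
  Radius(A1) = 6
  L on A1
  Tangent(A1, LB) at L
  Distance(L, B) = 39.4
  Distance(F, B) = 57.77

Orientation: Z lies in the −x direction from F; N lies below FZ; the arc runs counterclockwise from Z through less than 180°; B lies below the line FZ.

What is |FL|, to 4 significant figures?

43.77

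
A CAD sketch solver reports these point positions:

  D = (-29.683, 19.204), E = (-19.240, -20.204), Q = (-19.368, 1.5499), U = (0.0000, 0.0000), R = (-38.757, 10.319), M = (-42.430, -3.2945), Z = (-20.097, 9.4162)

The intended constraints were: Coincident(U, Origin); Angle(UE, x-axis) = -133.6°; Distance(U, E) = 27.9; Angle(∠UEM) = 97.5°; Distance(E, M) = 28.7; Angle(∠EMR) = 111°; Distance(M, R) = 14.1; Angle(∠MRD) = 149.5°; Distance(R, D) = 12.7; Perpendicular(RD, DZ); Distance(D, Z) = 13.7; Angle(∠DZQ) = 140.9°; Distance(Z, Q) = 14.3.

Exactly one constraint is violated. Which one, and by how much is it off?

Distance(Z, Q) = 14.3 — off by 6.40.

U = (0.00, 0.00) ✓; UE at -133.6° ✓; |UE| = 27.90 ✓; ∠UEM = 97.50° ✓; |EM| = 28.70 ✓; ∠EMR = 111.0° ✓; |MR| = 14.10 ✓; ∠MRD = 149.5° ✓; |RD| = 12.70 ✓; ∠(RD, DZ) = 89.99° ✓; |DZ| = 13.70 ✓; ∠DZQ = 140.9° ✓; |ZQ| = 7.900 ✗.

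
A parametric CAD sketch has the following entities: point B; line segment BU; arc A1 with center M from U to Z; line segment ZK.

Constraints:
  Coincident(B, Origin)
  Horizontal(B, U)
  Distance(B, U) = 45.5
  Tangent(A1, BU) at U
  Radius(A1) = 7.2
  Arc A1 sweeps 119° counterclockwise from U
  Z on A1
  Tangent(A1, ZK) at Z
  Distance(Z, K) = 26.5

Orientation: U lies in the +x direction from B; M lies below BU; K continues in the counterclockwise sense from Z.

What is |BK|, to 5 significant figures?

62.099

B is at the origin; BU is horizontal with |BU| = 45.5 and U on the +x side, so U = (45.500, 0.0000). A1 meets BU tangentially, so MU is at right angles to BU, so M = U + (0, -7.2) = (45.500, -7.2000). On A1, U sits at bearing 90° from M; a 119° counterclockwise sweep puts Z at bearing 209°, so Z = M + 7.2·(cos 209°, sin 209°) = (39.203, -10.691). Since A1 is tangent to ZK there, MZ ⟂ ZK, so ZK runs along (−sin 209°, cos 209°); with |ZK| = 26.5, K = (52.050, -33.868). Then |BK| = |K − B| = 62.099.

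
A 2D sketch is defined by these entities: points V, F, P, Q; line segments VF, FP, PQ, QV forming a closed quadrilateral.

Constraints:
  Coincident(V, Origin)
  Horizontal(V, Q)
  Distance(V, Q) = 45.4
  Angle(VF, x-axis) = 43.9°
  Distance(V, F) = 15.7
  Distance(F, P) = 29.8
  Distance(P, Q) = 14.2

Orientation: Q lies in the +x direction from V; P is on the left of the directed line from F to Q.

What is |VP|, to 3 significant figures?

43.2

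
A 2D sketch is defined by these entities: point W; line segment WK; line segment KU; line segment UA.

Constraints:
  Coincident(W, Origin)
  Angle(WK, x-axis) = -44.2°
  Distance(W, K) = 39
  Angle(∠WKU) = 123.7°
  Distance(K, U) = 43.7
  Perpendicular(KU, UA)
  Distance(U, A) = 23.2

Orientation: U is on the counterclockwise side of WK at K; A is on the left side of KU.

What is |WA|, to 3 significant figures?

66.0

W is at the origin; WK runs at -44.2° with length 39.0, so K = 39.0·(cos -44.2°, sin -44.2°) = (28.0, -27.2). ∠WKU = 123.7°, so KU runs at -44.2° + (180° − 123.7°) = 12.1° from the x-axis; with |KU| = 43.7, U = K + 43.7·(cos 12.1°, sin 12.1°) = (70.7, -18.0). KU ⟂ UA; with |UA| = 23.2 on the left of KU, A = U + 23.2·(-0.210, 0.978) = (65.8, 4.66). Then |WA| = |A − W| = 66.0.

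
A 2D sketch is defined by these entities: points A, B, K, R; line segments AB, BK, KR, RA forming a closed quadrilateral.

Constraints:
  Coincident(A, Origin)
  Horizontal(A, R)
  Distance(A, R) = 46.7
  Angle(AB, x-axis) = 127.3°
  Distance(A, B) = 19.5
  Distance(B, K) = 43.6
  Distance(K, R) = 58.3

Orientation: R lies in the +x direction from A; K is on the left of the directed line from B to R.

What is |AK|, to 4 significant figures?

51.78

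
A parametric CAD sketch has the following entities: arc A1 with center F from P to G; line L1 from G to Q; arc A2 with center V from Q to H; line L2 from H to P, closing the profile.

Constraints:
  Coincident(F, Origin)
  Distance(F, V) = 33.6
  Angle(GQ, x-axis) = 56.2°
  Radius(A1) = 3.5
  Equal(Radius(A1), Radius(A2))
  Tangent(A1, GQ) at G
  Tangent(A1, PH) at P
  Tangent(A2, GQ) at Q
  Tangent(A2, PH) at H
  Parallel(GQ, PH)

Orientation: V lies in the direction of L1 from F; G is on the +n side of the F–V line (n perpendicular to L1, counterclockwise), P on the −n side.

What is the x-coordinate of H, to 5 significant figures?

21.600

Tangency of A1 to both parallel lines with radius 3.5 puts G and P at F ± 3.5·n: G = (-2.9084, 1.9470), P = (2.9084, -1.9470). Equal radii place Q and H the same way about V: Q = V + 3.5·n = (15.783, 29.868), H = V − 3.5·n = (21.600, 25.974). So H.x = 21.600.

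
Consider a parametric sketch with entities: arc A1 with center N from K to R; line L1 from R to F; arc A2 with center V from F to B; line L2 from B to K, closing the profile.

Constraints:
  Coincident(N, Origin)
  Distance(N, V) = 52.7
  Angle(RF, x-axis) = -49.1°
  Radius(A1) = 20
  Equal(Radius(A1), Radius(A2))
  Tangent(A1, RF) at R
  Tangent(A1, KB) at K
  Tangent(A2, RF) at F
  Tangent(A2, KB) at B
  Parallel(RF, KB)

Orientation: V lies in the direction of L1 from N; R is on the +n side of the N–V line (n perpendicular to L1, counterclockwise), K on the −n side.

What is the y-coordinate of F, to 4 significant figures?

-26.74

The slot axis is L1's direction at -49.1°, so u = (cos -49.1°, sin -49.1°) = (0.6547, -0.7559) and n = (−sin -49.1°, cos -49.1°) = (0.7559, 0.6547). N is at the origin and V lies 52.7 along u from N, so V = 52.7·u = (34.50, -39.83). Tangency of A1 to both parallel lines with radius 20.0 puts R and K at N ± 20.0·n: R = (15.12, 13.09), K = (-15.12, -13.09). Equal radii place F and B the same way about V: F = V + 20.0·n = (49.62, -26.74), B = V − 20.0·n = (19.39, -52.93). So F.y = -26.74.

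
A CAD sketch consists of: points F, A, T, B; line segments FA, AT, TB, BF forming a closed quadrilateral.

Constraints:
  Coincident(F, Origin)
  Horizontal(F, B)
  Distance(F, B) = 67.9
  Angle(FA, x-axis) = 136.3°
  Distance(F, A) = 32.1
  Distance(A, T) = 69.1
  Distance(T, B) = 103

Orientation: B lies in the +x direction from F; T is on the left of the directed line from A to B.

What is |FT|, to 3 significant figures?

84.2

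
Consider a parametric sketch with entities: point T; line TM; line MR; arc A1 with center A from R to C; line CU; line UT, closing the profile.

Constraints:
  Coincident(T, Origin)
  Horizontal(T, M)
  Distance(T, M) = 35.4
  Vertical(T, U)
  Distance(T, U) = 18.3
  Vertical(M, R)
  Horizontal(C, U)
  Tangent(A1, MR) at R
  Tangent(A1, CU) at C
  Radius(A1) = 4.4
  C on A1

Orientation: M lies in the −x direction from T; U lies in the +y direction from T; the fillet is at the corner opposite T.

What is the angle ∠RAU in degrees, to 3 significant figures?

172°

T is at the origin; TM is horizontal with |TM| = 35.4 and M on the −x side, so M = (-35.4, 0.00). TU is vertical with |TU| = 18.3 and U on the +y side, so U = (0.00, 18.3). The virtual corner opposite T is at (-35.4, 18.3). Tangency of A1 to MR means the radius AR is perpendicular to MR and the tangent condition forces AC to be normal to CU, with radius 4.4, so the center A sits 4.4 in from both sides at A = (-31.0, 13.9). That places the tangent points at R = (-35.4, 13.9) on MR and C = (-31.0, 18.3) on CU. Then cos ∠RAU = AR·AU / (|AR||AU|), giving 172°.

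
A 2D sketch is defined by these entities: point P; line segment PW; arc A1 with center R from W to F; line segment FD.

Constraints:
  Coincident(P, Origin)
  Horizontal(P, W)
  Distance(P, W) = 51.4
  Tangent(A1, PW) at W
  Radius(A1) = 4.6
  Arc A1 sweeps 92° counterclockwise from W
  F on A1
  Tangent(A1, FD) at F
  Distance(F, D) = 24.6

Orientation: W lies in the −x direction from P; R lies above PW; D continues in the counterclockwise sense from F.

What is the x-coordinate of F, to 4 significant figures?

-46.80

A1 meets PW tangentially, so RW is at right angles to PW, so R = W + (0, 4.6) = (-51.40, 4.600). On A1, W sits at bearing -90° from R; a 92° counterclockwise sweep puts F at bearing 2°, so F = R + 4.6·(cos 2°, sin 2°) = (-46.80, 4.761). So F.x = -46.80.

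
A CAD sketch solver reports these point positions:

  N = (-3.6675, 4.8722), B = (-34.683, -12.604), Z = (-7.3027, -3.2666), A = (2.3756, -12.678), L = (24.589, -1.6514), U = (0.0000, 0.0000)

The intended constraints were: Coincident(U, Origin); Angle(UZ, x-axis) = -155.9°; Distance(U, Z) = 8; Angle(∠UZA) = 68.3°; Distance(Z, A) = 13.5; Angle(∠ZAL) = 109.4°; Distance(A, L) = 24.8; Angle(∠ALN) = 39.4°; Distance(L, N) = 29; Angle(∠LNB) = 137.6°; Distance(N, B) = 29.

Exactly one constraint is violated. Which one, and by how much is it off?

Distance(N, B) = 29 — off by 6.60.

U = (0.00, 0.00) ✓; UZ at -155.9° ✓; |UZ| = 8.000 ✓; ∠UZA = 68.30° ✓; |ZA| = 13.50 ✓; ∠ZAL = 109.4° ✓; |AL| = 24.80 ✓; ∠ALN = 39.40° ✓; |LN| = 29.00 ✓; ∠LNB = 137.6° ✓; |NB| = 35.60 ✗.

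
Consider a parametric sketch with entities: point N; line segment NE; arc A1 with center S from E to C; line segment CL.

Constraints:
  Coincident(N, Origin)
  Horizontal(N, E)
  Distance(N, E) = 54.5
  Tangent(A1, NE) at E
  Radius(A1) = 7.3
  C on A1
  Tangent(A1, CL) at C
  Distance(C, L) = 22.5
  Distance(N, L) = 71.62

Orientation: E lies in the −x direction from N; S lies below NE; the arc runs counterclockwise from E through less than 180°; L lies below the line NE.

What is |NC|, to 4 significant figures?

61.95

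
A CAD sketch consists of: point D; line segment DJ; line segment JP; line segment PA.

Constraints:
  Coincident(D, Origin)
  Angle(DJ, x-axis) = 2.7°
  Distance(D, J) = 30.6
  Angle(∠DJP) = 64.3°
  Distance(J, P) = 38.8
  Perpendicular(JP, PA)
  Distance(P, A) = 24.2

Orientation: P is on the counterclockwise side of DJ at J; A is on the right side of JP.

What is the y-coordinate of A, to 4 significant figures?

47.08

∠DJP = 64.3°, so JP runs at 2.7° + (180° − 64.3°) = 118.4° from the x-axis; with |JP| = 38.8, P = J + 38.8·(cos 118.4°, sin 118.4°) = (12.11, 35.57). The perpendicularity gives PA at right angles to JP; with |PA| = 24.2 on the right of JP, A = P + 24.2·(0.8796, 0.4756) = (33.40, 47.08). So A.y = 47.08.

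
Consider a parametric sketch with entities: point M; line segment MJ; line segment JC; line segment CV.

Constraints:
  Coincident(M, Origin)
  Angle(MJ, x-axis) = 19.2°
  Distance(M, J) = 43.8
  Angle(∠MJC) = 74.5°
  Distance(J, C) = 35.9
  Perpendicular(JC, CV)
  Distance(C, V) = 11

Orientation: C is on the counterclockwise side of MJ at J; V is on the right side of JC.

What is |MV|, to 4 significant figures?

58.45

∠MJC = 74.5°, so JC runs at 19.2° + (180° − 74.5°) = 124.7° from the x-axis; with |JC| = 35.9, C = J + 35.9·(cos 124.7°, sin 124.7°) = (20.93, 43.92). The perpendicularity gives CV at right angles to JC; with |CV| = 11.0 on the right of JC, V = C + 11.0·(0.8221, 0.5693) = (29.97, 50.18). Then |MV| = |V − M| = 58.45.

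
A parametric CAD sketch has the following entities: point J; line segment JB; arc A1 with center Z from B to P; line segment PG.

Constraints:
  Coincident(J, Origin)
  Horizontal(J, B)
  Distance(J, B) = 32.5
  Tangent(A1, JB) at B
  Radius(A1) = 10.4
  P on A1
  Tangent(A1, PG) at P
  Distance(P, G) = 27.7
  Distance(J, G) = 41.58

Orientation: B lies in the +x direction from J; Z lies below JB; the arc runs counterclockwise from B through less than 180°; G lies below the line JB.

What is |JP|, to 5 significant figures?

24.033

J is at the origin; J and B share the same y with |JB| = 32.5 and B on the +x side, so B = (32.500, 0.0000). Tangency of A1 to JB means the radius ZB is perpendicular to JB, so Z = B + (0, -10.4) = (32.500, -10.400). Since ZP ⟂ PG (tangency), |ZG| = √(10.4² + 27.7²) = 29.588 regardless of where P sits on A1. So G lies on both circle(J, 41.58) and circle(Z, 29.588); the below-JB intersection is G = (19.250, -36.855). P is the foot of the tangent from G: P = (22.157, -9.3085).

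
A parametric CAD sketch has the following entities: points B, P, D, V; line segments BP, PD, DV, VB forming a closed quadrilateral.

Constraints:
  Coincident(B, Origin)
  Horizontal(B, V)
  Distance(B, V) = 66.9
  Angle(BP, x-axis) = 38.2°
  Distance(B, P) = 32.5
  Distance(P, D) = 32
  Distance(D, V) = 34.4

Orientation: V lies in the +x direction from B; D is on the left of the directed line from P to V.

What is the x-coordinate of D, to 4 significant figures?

55.12

B is at the origin; B and V share the same y with |BV| = 66.9 and V in +x, so V = (66.9, 0). BP runs at 38.2° with |BP| = 32.5, so P = (25.54, 20.10). D is determined by |PD| = 32.0 and |DV| = 34.4 together: it lies at the intersection of circle(P, 32.0) and circle(V, 34.4). With |PV| = 45.98, the foot of the radical line on PV is 21.26 from P and the perpendicular offset is √(32.0² − 21.26²) = 23.92. Taking the left-of-PV solution: D = (55.12, 32.32).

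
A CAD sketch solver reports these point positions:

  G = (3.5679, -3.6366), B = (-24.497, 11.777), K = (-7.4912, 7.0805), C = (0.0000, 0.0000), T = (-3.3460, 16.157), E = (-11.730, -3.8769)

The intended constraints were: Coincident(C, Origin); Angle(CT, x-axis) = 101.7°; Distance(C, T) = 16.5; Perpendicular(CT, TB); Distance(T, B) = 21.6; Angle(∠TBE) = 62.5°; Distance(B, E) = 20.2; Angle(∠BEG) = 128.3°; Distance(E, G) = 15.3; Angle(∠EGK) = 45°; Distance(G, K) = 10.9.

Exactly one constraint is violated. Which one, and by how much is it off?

Distance(G, K) = 10.9 — off by 4.50.

C = (0.00, 0.00) ✓; CT at 101.7° ✓; |CT| = 16.50 ✓; ∠(CT, TB) = 90.00° ✓; |TB| = 21.60 ✓; ∠TBE = 62.50° ✓; |BE| = 20.20 ✓; ∠BEG = 128.3° ✓; |EG| = 15.30 ✓; ∠EGK = 45.00° ✓; |GK| = 15.40 ✗.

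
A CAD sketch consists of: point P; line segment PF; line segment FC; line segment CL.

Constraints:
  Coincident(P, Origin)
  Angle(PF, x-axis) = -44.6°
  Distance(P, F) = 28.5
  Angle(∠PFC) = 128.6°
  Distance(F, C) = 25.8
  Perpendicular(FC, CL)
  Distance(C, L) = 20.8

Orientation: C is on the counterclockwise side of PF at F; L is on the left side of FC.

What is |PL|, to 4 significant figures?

43.61

P is at the origin; PF runs at -44.6° with length 28.5, so F = 28.5·(cos -44.6°, sin -44.6°) = (20.29, -20.01). ∠PFC = 128.6°, so FC runs at -44.6° + (180° − 128.6°) = 6.800° from the x-axis; with |FC| = 25.8, C = F + 25.8·(cos 6.800°, sin 6.800°) = (45.91, -16.96). FC is perpendicular to CL; with |CL| = 20.8 on the left of FC, L = C + 20.8·(-0.1184, 0.9930) = (43.45, 3.697). Then |PL| = |L − P| = 43.61.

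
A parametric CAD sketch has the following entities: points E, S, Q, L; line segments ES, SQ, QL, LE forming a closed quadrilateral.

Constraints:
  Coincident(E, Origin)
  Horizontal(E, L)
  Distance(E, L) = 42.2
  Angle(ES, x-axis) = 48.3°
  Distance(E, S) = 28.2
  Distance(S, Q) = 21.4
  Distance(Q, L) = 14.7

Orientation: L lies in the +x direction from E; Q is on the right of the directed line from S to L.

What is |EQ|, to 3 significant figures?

27.6

Checks: |SQ| = 21.40 ✓; |QL| = 14.70 ✓.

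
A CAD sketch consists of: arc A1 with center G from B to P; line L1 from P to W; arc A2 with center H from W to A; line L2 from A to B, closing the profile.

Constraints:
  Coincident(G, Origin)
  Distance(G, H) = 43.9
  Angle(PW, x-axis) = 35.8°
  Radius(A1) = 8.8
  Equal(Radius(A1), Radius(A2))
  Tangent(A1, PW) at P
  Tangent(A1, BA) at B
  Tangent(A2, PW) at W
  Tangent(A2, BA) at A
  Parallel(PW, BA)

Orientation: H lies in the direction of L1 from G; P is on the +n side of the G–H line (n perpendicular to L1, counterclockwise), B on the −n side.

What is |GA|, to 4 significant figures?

44.77

The slot axis is L1's direction at 35.8°, so u = (cos 35.8°, sin 35.8°) = (0.8111, 0.5850) and n = (−sin 35.8°, cos 35.8°) = (-0.5850, 0.8111). G is at the origin and H lies 43.9 along u from G, so H = 43.9·u = (35.61, 25.68). Tangency of A1 to both parallel lines with radius 8.8 puts P and B at G ± 8.8·n: P = (-5.148, 7.137), B = (5.148, -7.137). Equal radii place W and A the same way about H: W = H + 8.8·n = (30.46, 32.82), A = H − 8.8·n = (40.75, 18.54). Then |GA| = |A − G| = 44.77.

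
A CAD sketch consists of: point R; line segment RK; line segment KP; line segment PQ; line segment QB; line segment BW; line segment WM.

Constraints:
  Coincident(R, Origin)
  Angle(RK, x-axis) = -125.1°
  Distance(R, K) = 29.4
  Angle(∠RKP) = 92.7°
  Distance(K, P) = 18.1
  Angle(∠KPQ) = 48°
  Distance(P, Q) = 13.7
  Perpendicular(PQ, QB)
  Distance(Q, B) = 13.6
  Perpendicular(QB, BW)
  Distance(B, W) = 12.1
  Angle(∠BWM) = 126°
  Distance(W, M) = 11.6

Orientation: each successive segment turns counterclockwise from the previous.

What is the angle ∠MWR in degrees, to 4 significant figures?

96.56°

R is at the origin; RK runs at -125.1° with length 29.4, so K = (-16.91, -24.05). ∠RKP = 92.7° gives KP at -37.80° from the x-axis; with |KP| = 18.1, P = (-2.603, -35.15). ∠KPQ = 48.0° gives PQ at 94.20° from the x-axis; with |PQ| = 13.7, Q = (-3.607, -21.48). PQ is perpendicular to QB, so QB runs at -175.8°; with |QB| = 13.6, B = (-17.17, -22.48). QB is perpendicular to BW, so BW runs at -85.80°; with |BW| = 12.1, W = (-16.28, -34.55). ∠BWM = 126.0° gives WM at -31.80° from the x-axis; with |WM| = 11.6, M = (-6.425, -40.66). Then cos ∠MWR = WM·WR / (|WM||WR|), giving 96.56°.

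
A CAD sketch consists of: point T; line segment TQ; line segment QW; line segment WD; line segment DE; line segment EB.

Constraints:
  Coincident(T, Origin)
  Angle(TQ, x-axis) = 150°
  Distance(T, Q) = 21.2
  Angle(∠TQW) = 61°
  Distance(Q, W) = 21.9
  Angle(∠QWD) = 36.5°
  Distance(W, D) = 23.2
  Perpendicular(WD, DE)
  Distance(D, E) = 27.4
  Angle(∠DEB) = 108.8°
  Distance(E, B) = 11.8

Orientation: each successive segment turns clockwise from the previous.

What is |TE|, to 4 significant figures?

35.50

∠QWD = 36.5° gives WD at -112.5° from the x-axis; with |WD| = 23.2, D = (-8.466, 0.4453). WD ⟂ DE, so DE runs at 157.5°; with |DE| = 27.4, E = (-33.78, 10.93). Then |TE| = |E − T| = 35.50.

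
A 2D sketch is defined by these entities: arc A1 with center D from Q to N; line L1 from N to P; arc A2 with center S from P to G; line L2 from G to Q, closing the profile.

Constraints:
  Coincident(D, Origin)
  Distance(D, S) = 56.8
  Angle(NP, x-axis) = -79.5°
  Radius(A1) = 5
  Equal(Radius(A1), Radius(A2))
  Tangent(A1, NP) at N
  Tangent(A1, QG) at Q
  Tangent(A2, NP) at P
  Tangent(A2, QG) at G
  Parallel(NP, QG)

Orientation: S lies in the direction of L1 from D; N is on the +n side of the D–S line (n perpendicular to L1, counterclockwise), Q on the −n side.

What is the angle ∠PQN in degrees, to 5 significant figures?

80.015°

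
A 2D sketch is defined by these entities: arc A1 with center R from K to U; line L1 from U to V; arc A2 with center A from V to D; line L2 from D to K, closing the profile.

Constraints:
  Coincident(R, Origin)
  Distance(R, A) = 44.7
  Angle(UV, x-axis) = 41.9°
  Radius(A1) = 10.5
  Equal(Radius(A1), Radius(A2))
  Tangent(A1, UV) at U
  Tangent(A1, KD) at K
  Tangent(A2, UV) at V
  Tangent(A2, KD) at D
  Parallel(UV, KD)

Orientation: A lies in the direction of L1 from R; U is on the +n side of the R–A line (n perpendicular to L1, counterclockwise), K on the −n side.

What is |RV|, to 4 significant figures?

45.92

The slot axis is L1's direction at 41.9°, so u = (cos 41.9°, sin 41.9°) = (0.7443, 0.6678) and n = (−sin 41.9°, cos 41.9°) = (-0.6678, 0.7443). R is at the origin and A lies 44.7 along u from R, so A = 44.7·u = (33.27, 29.85). Tangency of A1 to both parallel lines with radius 10.5 puts U and K at R ± 10.5·n: U = (-7.012, 7.815), K = (7.012, -7.815). Equal radii place V and D the same way about A: V = A + 10.5·n = (26.26, 37.67), D = A − 10.5·n = (40.28, 22.04). Then |RV| = |V − R| = 45.92.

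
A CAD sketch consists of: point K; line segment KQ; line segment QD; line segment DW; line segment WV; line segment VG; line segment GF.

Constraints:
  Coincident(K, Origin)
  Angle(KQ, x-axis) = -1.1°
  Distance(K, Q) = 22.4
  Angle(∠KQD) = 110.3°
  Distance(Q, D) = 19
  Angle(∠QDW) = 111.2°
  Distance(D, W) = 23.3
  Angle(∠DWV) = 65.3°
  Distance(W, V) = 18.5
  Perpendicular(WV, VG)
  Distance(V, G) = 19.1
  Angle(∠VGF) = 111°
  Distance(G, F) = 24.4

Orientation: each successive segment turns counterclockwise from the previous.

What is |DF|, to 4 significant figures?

15.52

K is at the origin; KQ runs at -1.1° with length 22.4, so Q = (22.40, -0.4300). ∠KQD = 110.3° gives QD at 68.60° from the x-axis; with |QD| = 19.0, D = (29.33, 17.26). ∠QDW = 111.2° gives DW at 137.4° from the x-axis; with |DW| = 23.3, W = (12.18, 33.03). ∠DWV = 65.3° gives WV at -107.9° from the x-axis; with |WV| = 18.5, V = (6.491, 15.43). WV ⟂ VG, so VG runs at -17.90°; with |VG| = 19.1, G = (24.67, 9.556). ∠VGF = 111.0° gives GF at 51.10° from the x-axis; with |GF| = 24.4, F = (39.99, 28.55). Then |DF| = |F − D| = 15.52.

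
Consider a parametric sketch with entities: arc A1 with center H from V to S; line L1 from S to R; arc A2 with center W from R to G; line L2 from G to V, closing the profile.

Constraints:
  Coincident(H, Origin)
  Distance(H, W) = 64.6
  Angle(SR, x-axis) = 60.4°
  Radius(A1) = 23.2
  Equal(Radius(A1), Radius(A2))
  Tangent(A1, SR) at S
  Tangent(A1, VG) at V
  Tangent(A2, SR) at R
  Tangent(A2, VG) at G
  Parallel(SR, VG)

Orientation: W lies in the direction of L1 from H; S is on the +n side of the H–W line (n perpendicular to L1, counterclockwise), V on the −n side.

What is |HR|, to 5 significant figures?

68.640

The slot axis is L1's direction at 60.4°, so u = (cos 60.4°, sin 60.4°) = (0.49394, 0.86949) and n = (−sin 60.4°, cos 60.4°) = (-0.86949, 0.49394). H is at the origin and W lies 64.6 along u from H, so W = 64.6·u = (31.909, 56.169). Tangency of A1 to both parallel lines with radius 23.2 puts S and V at H ± 23.2·n: S = (-20.172, 11.459), V = (20.172, -11.459). Equal radii place R and G the same way about W: R = W + 23.2·n = (11.736, 67.629), G = W − 23.2·n = (52.081, 44.710). Then |HR| = |R − H| = 68.640.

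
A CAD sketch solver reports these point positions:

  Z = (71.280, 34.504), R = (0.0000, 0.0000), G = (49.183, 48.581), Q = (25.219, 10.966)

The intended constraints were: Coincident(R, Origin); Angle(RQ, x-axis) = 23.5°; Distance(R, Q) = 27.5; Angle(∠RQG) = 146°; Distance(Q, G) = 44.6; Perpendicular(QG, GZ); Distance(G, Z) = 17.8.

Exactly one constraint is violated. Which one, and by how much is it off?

Distance(G, Z) = 17.8 — off by 8.40.

R = (0.00, 0.00) ✓; RQ at 23.50° ✓; |RQ| = 27.50 ✓; ∠RQG = 146.0° ✓; |QG| = 44.60 ✓; ∠(QG, GZ) = 90.00° ✓; |GZ| = 26.20 ✗.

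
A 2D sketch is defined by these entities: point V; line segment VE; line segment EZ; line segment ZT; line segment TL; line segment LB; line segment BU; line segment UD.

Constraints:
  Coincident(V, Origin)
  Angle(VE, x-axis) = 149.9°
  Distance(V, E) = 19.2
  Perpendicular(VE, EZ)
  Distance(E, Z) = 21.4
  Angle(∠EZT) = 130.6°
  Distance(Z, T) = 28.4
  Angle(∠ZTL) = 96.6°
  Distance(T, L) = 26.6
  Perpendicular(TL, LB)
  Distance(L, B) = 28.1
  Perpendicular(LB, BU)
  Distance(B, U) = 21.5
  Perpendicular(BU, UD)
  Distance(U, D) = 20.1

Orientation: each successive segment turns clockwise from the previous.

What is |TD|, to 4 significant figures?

9.487

The perpendicularity gives BU at right angles to LB, so BU runs at 107.1°; with |BU| = 21.5, U = (-3.312, 20.18). BU is perpendicular to UD, so UD runs at 17.10°; with |UD| = 20.1, D = (15.90, 26.09). Then |TD| = |D − T| = 9.487.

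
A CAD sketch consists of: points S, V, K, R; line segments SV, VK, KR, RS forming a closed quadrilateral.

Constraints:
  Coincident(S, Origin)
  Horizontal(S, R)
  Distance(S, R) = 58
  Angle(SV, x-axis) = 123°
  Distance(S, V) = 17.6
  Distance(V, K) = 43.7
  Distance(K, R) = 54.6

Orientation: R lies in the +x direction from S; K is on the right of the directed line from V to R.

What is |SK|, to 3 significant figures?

26.3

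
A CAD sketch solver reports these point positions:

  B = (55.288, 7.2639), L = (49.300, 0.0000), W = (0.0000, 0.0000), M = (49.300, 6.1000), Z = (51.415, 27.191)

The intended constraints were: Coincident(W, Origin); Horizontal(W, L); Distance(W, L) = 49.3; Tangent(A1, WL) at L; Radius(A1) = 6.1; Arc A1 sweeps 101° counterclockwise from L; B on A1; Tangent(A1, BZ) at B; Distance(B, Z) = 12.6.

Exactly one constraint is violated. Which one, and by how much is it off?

Distance(B, Z) = 12.6 — off by 7.70.

W = (0.00, 0.00) ✓; W.y = 0.00, L.y = 0.00 ✓; |WL| = 49.30 ✓; ∠(ML, LW) = 90.00° ✓; |ML| = 6.100 ✓; bearing(M→B) − bearing(M→L) = 101.0° ✓; |MB| = 6.100 ✓; ∠(MB, BZ) = 90.00° ✓; |BZ| = 20.30 ✗.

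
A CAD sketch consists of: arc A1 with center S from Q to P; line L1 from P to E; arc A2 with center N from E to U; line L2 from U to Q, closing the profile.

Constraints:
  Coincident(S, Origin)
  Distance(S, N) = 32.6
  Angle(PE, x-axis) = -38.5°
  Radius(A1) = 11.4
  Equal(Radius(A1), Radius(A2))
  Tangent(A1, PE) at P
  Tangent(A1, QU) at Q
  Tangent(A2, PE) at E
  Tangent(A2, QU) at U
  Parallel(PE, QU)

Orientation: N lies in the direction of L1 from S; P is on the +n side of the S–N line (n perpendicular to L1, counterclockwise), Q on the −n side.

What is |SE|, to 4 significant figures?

34.54

The slot axis is L1's direction at -38.5°, so u = (cos -38.5°, sin -38.5°) = (0.7826, -0.6225) and n = (−sin -38.5°, cos -38.5°) = (0.6225, 0.7826). S is at the origin and N lies 32.6 along u from S, so N = 32.6·u = (25.51, -20.29). Tangency of A1 to both parallel lines with radius 11.4 puts P and Q at S ± 11.4·n: P = (7.097, 8.922), Q = (-7.097, -8.922). Equal radii place E and U the same way about N: E = N + 11.4·n = (32.61, -11.37), U = N − 11.4·n = (18.42, -29.22). Then |SE| = |E − S| = 34.54.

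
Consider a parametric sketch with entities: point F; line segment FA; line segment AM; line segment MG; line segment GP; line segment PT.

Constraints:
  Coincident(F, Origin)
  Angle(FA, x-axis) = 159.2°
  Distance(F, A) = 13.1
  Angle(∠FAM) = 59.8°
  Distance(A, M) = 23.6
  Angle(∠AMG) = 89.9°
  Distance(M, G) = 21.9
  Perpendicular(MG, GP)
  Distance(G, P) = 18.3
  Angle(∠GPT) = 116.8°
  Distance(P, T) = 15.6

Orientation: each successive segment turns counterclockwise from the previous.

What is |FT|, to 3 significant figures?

9.00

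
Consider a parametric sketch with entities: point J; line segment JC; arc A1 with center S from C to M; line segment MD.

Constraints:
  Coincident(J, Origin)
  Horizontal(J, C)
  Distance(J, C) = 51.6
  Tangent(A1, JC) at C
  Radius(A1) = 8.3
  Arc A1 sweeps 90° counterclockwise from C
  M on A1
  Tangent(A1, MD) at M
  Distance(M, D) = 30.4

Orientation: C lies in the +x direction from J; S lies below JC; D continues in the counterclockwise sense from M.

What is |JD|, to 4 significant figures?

58.07

J is at the origin; J and C share the same y with |JC| = 51.6 and C on the +x side, so C = (51.60, 0.000). The tangent condition forces SC to be normal to JC, so S = C + (0, -8.3) = (51.60, -8.300). On A1, C sits at bearing 90° from S; a 90° counterclockwise sweep puts M at bearing 180°, so M = S + 8.3·(cos 180°, sin 180°) = (43.30, -8.300). Tangency of A1 to MD means the radius SM is perpendicular to MD, so MD runs along (−sin 180°, cos 180°); with |MD| = 30.4, D = (43.30, -38.70). Then |JD| = |D − J| = 58.07.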